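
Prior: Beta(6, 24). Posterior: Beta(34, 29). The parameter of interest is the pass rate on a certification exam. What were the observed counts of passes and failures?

Beta is conjugate to the binomial likelihood: posterior = Beta(a+s, b+f).
Match parameters: s=34−6=28, f=29−24=5.

28 passes and 5 failures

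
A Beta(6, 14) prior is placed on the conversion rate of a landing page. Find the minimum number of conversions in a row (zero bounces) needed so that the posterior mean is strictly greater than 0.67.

After k conversions and 0 bounces the posterior is Beta(6+k, 14), with mean (6+k)/(6+14+k).
Set (6+k)/(20+k) > 0.67 and solve: k > (0.67·20 − 6)/(1 − 0.67) = 22.424.
The smallest integer exceeding 22.424 is 23.

k = 23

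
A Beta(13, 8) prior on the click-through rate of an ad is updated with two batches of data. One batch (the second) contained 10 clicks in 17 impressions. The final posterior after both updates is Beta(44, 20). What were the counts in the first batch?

Sequential conjugate updates are equivalent to a single update on the pooled data, so total successes = posterior α − prior α and total failures = posterior β − prior β.
Total across both batches: 44−13=31 clicks, 20−8=12 non-clicks.
Subtract the second batch: 31−10=21 clicks and 12−7=5 non-clicks.

21 clicks and 5 non-clicks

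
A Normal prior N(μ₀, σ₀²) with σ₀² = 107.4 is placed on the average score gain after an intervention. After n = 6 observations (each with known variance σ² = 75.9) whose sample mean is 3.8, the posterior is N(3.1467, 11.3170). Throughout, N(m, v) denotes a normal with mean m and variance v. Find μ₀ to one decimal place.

With known observation variance, the Normal–Normal posterior has precision τ_n = τ₀ + n/σ² and mean μ_n = (τ₀μ₀ + (n/σ²)x̄)/τ_n.
Here τ₀ = 1/107.4 = 0.009311 and τ_data = 6/75.9 = 0.079051, so τ_n = 0.088362.
Rearranging for μ₀: μ₀ = (μ_n·τ_n − τ_data·x̄)/τ₀ = (3.1467·0.088362 − 0.079051·3.8) / 0.009311 = -0.022345/0.009311 ≈ -2.4.

μ₀ = -2.4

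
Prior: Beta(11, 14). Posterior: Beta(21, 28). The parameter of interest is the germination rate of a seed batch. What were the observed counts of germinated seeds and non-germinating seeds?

Beta is conjugate to the binomial likelihood: posterior = Beta(a+s, b+f).
Match parameters: s=21−11=10, f=28−14=14.

10 germinated seeds and 14 non-germinating seeds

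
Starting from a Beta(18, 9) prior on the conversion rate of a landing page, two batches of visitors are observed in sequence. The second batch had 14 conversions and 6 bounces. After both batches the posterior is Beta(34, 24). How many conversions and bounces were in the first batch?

2 conversions and 9 bounces

Because Beta–binomial updating is additive in the counts, the combined data contributed (α_post−α_prior, β_post−β_prior) successes and failures.
Total across both batches: 34−18=16 conversions, 24−9=15 bounces.
Subtract the second batch: 16−14=2 conversions and 15−6=9 bounces.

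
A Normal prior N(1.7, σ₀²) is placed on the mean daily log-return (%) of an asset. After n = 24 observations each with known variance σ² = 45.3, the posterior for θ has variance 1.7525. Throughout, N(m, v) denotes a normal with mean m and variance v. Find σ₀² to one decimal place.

σ₀² = 24.5

Posterior precision equals prior precision plus data precision: 1/σ_n² = 1/σ₀² + n/σ².
So 1/σ₀² = 1/1.7525 − 24/45.3 = 0.570613 − 0.529801 = 0.040812.
Hence σ₀² = 1/0.040812 ≈ 24.5.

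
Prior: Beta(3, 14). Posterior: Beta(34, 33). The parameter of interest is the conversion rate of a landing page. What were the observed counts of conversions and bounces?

31 conversions and 19 bounces

Under Beta–binomial conjugacy the posterior parameters are (a+s, b+f).
So s = 34 − 3 = 31 and f = 33 − 14 = 19.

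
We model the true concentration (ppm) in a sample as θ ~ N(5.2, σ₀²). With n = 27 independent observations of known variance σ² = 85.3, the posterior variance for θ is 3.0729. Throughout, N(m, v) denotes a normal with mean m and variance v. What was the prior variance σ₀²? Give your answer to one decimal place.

Posterior precision equals prior precision plus data precision: 1/σ_n² = 1/σ₀² + n/σ².
So 1/σ₀² = 1/3.0729 − 27/85.3 = 0.325425 − 0.316530 = 0.008895.
Hence σ₀² = 1/0.008895 ≈ 112.4.

σ₀² = 112.4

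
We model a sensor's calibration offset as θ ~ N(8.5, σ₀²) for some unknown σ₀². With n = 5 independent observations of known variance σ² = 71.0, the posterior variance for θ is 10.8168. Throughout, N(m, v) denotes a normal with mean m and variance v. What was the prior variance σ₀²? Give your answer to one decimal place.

σ₀² = 45.4

Posterior precision equals prior precision plus data precision: 1/σ_n² = 1/σ₀² + n/σ².
So 1/σ₀² = 1/10.8168 − 5/71.0 = 0.092449 − 0.070423 = 0.022026.
Hence σ₀² = 1/0.022026 ≈ 45.4.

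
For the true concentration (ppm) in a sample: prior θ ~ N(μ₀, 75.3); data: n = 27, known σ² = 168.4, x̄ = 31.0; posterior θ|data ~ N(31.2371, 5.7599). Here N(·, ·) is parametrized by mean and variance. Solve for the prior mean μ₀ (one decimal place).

μ₀ = 34.1

With known observation variance, the Normal–Normal posterior has precision τ_n = τ₀ + n/σ² and mean μ_n = (τ₀μ₀ + (n/σ²)x̄)/τ_n.
Here τ₀ = 1/75.3 = 0.013280 and τ_data = 27/168.4 = 0.160333, so τ_n = 0.173613.
Rearranging for μ₀: μ₀ = (μ_n·τ_n − τ_data·x̄)/τ₀ = (31.2371·0.173613 − 0.160333·31.0) / 0.013280 = 0.452844/0.013280 ≈ 34.1.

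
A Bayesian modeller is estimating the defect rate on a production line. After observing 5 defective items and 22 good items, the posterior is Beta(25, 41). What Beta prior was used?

A Beta(α, β) prior with s successes and f failures in binomial data gives a Beta(α+s, β+f) posterior.
So α = 25 − 5 = 20 and β = 41 − 22 = 19.

Beta(20, 19)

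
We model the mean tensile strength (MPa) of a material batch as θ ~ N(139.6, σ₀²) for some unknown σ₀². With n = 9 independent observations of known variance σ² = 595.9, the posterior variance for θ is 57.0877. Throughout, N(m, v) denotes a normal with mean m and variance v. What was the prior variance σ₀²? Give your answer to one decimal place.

For the Normal–Normal model with known σ², precisions add: τ_n = τ₀ + n/σ².
So 1/σ₀² = 1/57.0877 − 9/595.9 = 0.017517 − 0.015103 = 0.002414.
Hence σ₀² = 1/0.002414 ≈ 414.3.

σ₀² = 414.3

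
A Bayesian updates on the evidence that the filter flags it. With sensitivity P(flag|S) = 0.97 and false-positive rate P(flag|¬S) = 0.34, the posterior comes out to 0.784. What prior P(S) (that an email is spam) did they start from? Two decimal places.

P(S) = 0.56

Bayes' rule in odds form gives O(S|E) = O(S)·[P(E|S)/P(E|¬S)], hence O(S) = O(S|E)/LR.
Posterior odds = 0.784/(1−0.784) = 3.6296. LR = 0.97/0.34 = 2.8529.
Prior odds = 3.6296/2.8529 = 1.2722, so P(S) = 1.2722/(1+1.2722) ≈ 0.56.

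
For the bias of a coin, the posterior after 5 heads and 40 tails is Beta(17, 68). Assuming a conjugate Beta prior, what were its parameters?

Beta(12, 28)

A Beta(a, b) prior with s successes and f failures in binomial data gives a Beta(a+s, b+f) posterior.
So a = 17 − 5 = 12 and b = 68 − 40 = 28.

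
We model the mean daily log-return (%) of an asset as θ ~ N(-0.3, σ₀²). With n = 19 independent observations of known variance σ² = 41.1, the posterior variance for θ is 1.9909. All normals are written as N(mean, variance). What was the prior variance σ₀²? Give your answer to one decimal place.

σ₀² = 25.0

For the Normal–Normal model with known σ², precisions add: τ_n = τ₀ + n/σ².
So 1/σ₀² = 1/1.9909 − 19/41.1 = 0.502285 − 0.462287 = 0.039998.
Hence σ₀² = 1/0.039998 ≈ 25.0.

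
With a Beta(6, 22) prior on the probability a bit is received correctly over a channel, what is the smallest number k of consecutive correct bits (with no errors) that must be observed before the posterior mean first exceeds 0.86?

k = 130

After k correct bits and 0 errors the posterior is Beta(6+k, 22), with mean (6+k)/(6+22+k).
Set (6+k)/(28+k) > 0.86 and solve: k > (0.86·28 − 6)/(1 − 0.86) = 129.143.
The smallest integer exceeding 129.143 is 130, and checking k=130: (136)/(158) = 0.8608 > 0.86.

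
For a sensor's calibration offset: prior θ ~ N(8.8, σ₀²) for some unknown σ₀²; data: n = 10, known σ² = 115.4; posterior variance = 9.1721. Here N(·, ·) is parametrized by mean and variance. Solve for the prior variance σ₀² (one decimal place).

Posterior precision equals prior precision plus data precision: 1/σ_n² = 1/σ₀² + n/σ².
So 1/σ₀² = 1/9.1721 − 10/115.4 = 0.109026 − 0.086655 = 0.022371.
Hence σ₀² = 1/0.022371 ≈ 44.7.

σ₀² = 44.7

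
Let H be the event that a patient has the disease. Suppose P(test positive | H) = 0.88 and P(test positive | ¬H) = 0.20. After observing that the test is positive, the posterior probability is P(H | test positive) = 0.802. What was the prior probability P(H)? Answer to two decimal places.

In odds form, posterior odds = prior odds × likelihood ratio, so prior odds = posterior odds ÷ LR.
Posterior odds = 0.802/(1−0.802) = 4.0505. LR = 0.88/0.20 = 4.4000.
Prior odds = 4.0505/4.4000 = 0.9206, so P(H) = 0.9206/(1+0.9206) ≈ 0.48.

P(H) = 0.48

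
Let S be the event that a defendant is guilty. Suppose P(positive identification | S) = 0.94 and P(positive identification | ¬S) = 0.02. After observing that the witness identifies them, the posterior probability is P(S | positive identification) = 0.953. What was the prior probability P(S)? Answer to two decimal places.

P(S) = 0.30

In odds form, posterior odds = prior odds × likelihood ratio, so prior odds = posterior odds ÷ LR.
Posterior odds = 0.953/(1−0.953) = 20.2766. LR = 0.94/0.02 = 47.0000.
Prior odds = 20.2766/47.0000 = 0.4314, so P(S) = 0.4314/(1+0.4314) ≈ 0.30.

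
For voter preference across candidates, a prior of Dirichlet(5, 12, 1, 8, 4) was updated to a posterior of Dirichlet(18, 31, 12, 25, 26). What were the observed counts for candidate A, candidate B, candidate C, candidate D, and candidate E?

counts (13, 19, 11, 17, 22)

For a Dirichlet(α) prior with multinomial counts c, the posterior is Dirichlet(α + c) componentwise.
Counts are posterior − prior componentwise: 18−5=13, 31−12=19, 12−1=11, 25−8=17, 26−4=22.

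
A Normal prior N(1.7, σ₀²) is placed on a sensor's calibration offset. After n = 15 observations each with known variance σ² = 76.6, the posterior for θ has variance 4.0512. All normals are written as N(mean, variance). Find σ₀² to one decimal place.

σ₀² = 19.6

Posterior precision equals prior precision plus data precision: 1/σ_n² = 1/σ₀² + n/σ².
So 1/σ₀² = 1/4.0512 − 15/76.6 = 0.246840 − 0.195822 = 0.051018.
Hence σ₀² = 1/0.051018 ≈ 19.6.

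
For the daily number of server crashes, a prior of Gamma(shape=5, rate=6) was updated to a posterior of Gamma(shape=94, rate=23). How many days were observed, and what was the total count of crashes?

Gamma–Poisson conjugacy: posterior shape = α + Σxᵢ, posterior rate = β + n.
Matching: Σxᵢ = 94 − 5 = 89 and n = 23 − 6 = 17.

n = 17 days with total 89 crashes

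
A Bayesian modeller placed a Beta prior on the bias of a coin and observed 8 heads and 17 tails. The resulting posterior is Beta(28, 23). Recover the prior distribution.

Beta(20, 6)

A Beta(a, b) prior with s successes and f failures in binomial data gives a Beta(a+s, b+f) posterior.
So a = 28 − 8 = 20 and b = 23 − 17 = 6.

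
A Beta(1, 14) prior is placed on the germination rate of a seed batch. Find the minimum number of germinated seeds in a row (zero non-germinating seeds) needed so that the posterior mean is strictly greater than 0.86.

After k germinated seeds and 0 non-germinating seeds the posterior is Beta(1+k, 14), with mean (1+k)/(1+14+k).
Set (1+k)/(15+k) > 0.86 and solve: k > (0.86·15 − 1)/(1 − 0.86) = 85.000.
The smallest integer exceeding 85.000 is 86.

k = 86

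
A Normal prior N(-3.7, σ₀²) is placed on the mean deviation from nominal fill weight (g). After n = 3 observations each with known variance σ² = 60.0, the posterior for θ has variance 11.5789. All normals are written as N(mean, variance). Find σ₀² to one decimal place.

For the Normal–Normal model with known σ², precisions add: τ_n = τ₀ + n/σ².
So 1/σ₀² = 1/11.5789 − 3/60.0 = 0.086364 − 0.050000 = 0.036364.
Hence σ₀² = 1/0.036364 ≈ 27.5.

σ₀² = 27.5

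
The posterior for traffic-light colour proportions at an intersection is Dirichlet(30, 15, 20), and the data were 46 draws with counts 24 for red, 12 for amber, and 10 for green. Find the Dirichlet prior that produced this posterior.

For a Dirichlet(α) prior with multinomial counts c, the posterior is Dirichlet(α + c) componentwise.
Subtract each count from the matching posterior parameter: 30−24=6, 15−12=3, 20−10=10.

Dirichlet(6, 3, 10)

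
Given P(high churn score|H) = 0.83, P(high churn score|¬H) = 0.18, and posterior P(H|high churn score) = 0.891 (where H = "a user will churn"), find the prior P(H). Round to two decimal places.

Bayes' rule in odds form gives O(H|E) = O(H)·[P(E|H)/P(E|¬H)], hence O(H) = O(H|E)/LR.
Posterior odds = 0.891/(1−0.891) = 8.1743. LR = 0.83/0.18 = 4.6111.
Prior odds = 8.1743/4.6111 = 1.7727, so P(H) = 1.7727/(1+1.7727) ≈ 0.64.

P(H) = 0.64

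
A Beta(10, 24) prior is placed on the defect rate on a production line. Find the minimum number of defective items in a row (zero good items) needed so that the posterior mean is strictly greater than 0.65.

k = 35

After k defective items and 0 good items the posterior is Beta(10+k, 24), with mean (10+k)/(10+24+k).
Set (10+k)/(34+k) > 0.65 and solve: k > (0.65·34 − 10)/(1 − 0.65) = 34.571.
The smallest integer exceeding 34.571 is 35, and checking k=35: (45)/(69) = 0.6522 > 0.65.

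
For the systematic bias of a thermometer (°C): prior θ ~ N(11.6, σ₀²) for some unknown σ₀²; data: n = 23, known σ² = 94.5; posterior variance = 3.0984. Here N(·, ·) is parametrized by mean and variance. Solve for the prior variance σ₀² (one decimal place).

σ₀² = 12.6

Posterior precision equals prior precision plus data precision: 1/σ_n² = 1/σ₀² + n/σ².
So 1/σ₀² = 1/3.0984 − 23/94.5 = 0.322747 − 0.243386 = 0.079361.
Hence σ₀² = 1/0.079361 ≈ 12.6.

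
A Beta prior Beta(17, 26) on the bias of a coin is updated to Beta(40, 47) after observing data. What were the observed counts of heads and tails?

Beta is conjugate to the binomial likelihood: posterior = Beta(a+s, b+f).
So s = 40 − 17 = 23 and f = 47 − 26 = 21.

23 heads and 21 tails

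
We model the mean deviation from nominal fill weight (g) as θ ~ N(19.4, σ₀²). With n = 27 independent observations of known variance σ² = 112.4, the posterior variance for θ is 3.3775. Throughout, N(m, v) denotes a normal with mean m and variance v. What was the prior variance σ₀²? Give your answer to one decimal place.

For the Normal–Normal model with known σ², precisions add: τ_n = τ₀ + n/σ².
So 1/σ₀² = 1/3.3775 − 27/112.4 = 0.296077 − 0.240214 = 0.055863.
Hence σ₀² = 1/0.055863 ≈ 17.9.

σ₀² = 17.9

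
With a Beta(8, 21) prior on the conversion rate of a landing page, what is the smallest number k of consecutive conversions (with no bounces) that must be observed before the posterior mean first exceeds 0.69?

k = 39

After k conversions and 0 bounces the posterior is Beta(8+k, 21), with mean (8+k)/(8+21+k).
Set (8+k)/(29+k) > 0.69 and solve: k > (0.69·29 − 8)/(1 − 0.69) = 38.742.
The smallest integer exceeding 38.742 is 39.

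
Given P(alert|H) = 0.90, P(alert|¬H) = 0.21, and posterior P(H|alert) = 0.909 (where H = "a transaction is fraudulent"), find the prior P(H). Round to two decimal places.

P(H) = 0.70

Bayes' rule in odds form gives O(H|E) = O(H)·[P(E|H)/P(E|¬H)], hence O(H) = O(H|E)/LR.
Posterior odds = 0.909/(1−0.909) = 9.9890. LR = 0.90/0.21 = 4.2857.
Prior odds = 9.9890/4.2857 = 2.3308, so P(H) = 2.3308/(1+2.3308) ≈ 0.70.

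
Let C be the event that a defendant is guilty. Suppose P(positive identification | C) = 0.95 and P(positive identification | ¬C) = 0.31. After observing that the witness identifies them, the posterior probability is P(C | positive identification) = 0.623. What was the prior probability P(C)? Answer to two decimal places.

P(C) = 0.35

In odds form, posterior odds = prior odds × likelihood ratio, so prior odds = posterior odds ÷ LR.
Posterior odds = 0.623/(1−0.623) = 1.6525. LR = 0.95/0.31 = 3.0645.
Prior odds = 1.6525/3.0645 = 0.5392, so P(C) = 0.5392/(1+0.5392) ≈ 0.35.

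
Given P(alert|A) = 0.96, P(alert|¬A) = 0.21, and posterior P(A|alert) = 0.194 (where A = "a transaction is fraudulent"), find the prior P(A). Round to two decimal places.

Bayes' rule in odds form gives O(A|E) = O(A)·[P(E|A)/P(E|¬A)], hence O(A) = O(A|E)/LR.
Posterior odds = 0.194/(1−0.194) = 0.2407. LR = 0.96/0.21 = 4.5714.
Prior odds = 0.2407/4.5714 = 0.0527, so P(A) = 0.0527/(1+0.0527) ≈ 0.05.

P(A) = 0.05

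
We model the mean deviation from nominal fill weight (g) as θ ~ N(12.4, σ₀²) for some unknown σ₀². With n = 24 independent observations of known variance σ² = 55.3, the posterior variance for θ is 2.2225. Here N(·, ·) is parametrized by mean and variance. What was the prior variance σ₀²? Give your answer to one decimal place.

σ₀² = 62.7

Posterior precision equals prior precision plus data precision: 1/σ_n² = 1/σ₀² + n/σ².
So 1/σ₀² = 1/2.2225 − 24/55.3 = 0.449944 − 0.433996 = 0.015948.
Hence σ₀² = 1/0.015948 ≈ 62.7.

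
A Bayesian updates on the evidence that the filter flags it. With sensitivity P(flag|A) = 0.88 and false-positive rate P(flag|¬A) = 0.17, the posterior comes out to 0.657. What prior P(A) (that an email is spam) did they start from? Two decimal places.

P(A) = 0.27

Bayes' rule in odds form gives O(A|E) = O(A)·[P(E|A)/P(E|¬A)], hence O(A) = O(A|E)/LR.
Posterior odds = 0.657/(1−0.657) = 1.9155. LR = 0.88/0.17 = 5.1765.
Prior odds = 1.9155/5.1765 = 0.3700, so P(A) = 0.3700/(1+0.3700) ≈ 0.27.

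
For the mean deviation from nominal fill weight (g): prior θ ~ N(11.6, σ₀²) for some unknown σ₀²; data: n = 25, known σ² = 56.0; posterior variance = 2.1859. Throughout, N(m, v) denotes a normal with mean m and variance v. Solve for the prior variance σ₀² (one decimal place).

σ₀² = 90.5

Posterior precision equals prior precision plus data precision: 1/σ_n² = 1/σ₀² + n/σ².
So 1/σ₀² = 1/2.1859 − 25/56.0 = 0.457477 − 0.446429 = 0.011048.
Hence σ₀² = 1/0.011048 ≈ 90.5.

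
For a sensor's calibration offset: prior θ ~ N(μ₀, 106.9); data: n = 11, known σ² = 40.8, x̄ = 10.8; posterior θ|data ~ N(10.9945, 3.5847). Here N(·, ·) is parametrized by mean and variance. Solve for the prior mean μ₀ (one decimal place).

With known observation variance, the Normal–Normal posterior has precision τ_n = τ₀ + n/σ² and mean μ_n = (τ₀μ₀ + (n/σ²)x̄)/τ_n.
Here τ₀ = 1/106.9 = 0.009355 and τ_data = 11/40.8 = 0.269608, so τ_n = 0.278963.
Rearranging for μ₀: μ₀ = (μ_n·τ_n − τ_data·x̄)/τ₀ = (10.9945·0.278963 − 0.269608·10.8) / 0.009355 = 0.155292/0.009355 ≈ 16.6.

μ₀ = 16.6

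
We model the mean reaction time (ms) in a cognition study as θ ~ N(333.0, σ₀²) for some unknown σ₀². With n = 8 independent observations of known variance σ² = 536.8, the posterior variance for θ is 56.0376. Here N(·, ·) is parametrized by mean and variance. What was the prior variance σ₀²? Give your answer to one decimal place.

Posterior precision equals prior precision plus data precision: 1/σ_n² = 1/σ₀² + n/σ².
So 1/σ₀² = 1/56.0376 − 8/536.8 = 0.017845 − 0.014903 = 0.002942.
Hence σ₀² = 1/0.002942 ≈ 339.9.

σ₀² = 339.9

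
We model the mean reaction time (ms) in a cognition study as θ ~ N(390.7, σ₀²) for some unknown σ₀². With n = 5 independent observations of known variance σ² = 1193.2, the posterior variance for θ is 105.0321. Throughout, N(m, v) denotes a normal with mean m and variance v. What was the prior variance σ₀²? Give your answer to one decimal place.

σ₀² = 187.6

Posterior precision equals prior precision plus data precision: 1/σ_n² = 1/σ₀² + n/σ².
So 1/σ₀² = 1/105.0321 − 5/1193.2 = 0.009521 − 0.004190 = 0.005331.
Hence σ₀² = 1/0.005331 ≈ 187.6.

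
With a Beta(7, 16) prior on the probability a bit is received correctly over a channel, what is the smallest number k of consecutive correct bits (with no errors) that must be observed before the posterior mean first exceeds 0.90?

After k correct bits and 0 errors the posterior is Beta(7+k, 16), with mean (7+k)/(7+16+k).
Set (7+k)/(23+k) > 0.90 and solve: k > (0.90·23 − 7)/(1 − 0.90) = 137.000.
The smallest integer exceeding 137.000 is 138.

k = 138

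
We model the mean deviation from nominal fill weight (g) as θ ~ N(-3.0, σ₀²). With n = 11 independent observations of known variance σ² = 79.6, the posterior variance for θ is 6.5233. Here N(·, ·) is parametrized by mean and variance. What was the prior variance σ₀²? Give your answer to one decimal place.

Posterior precision equals prior precision plus data precision: 1/σ_n² = 1/σ₀² + n/σ².
So 1/σ₀² = 1/6.5233 − 11/79.6 = 0.153297 − 0.138191 = 0.015106.
Hence σ₀² = 1/0.015106 ≈ 66.2.

σ₀² = 66.2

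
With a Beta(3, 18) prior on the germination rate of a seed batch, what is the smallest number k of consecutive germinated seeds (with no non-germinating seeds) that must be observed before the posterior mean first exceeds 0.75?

After k germinated seeds and 0 non-germinating seeds the posterior is Beta(3+k, 18), with mean (3+k)/(3+18+k).
Set (3+k)/(21+k) > 0.75 and solve: k > (0.75·21 − 3)/(1 − 0.75) = 51.000.
The smallest integer exceeding 51.000 is 52, and checking k=52: (55)/(73) = 0.7534 > 0.75.

k = 52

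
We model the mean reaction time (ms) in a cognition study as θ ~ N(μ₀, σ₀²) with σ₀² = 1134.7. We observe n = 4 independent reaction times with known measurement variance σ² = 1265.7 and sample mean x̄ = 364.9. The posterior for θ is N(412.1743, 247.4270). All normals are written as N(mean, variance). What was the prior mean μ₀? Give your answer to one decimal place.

μ₀ = 581.7

With known observation variance, the Normal–Normal posterior has precision τ_n = τ₀ + n/σ² and mean μ_n = (τ₀μ₀ + (n/σ²)x̄)/τ_n.
Here τ₀ = 1/1134.7 = 0.000881 and τ_data = 4/1265.7 = 0.003160, so τ_n = 0.004041.
Rearranging for μ₀: μ₀ = (μ_n·τ_n − τ_data·x̄)/τ₀ = (412.1743·0.004041 − 0.003160·364.9) / 0.000881 = 0.512512/0.000881 ≈ 581.7.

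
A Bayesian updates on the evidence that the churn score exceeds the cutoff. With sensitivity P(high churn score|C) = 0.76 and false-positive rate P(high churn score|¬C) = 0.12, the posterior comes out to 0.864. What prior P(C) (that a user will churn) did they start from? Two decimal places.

P(C) = 0.50

Bayes' rule in odds form gives O(C|E) = O(C)·[P(E|C)/P(E|¬C)], hence O(C) = O(C|E)/LR.
Posterior odds = 0.864/(1−0.864) = 6.3529. LR = 0.76/0.12 = 6.3333.
Prior odds = 6.3529/6.3333 = 1.0031, so P(C) = 1.0031/(1+1.0031) ≈ 0.50.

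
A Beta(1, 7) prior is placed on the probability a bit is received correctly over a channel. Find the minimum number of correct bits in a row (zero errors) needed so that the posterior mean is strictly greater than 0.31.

k = 3

After k correct bits and 0 errors the posterior is Beta(1+k, 7), with mean (1+k)/(1+7+k).
Set (1+k)/(8+k) > 0.31 and solve: k > (0.31·8 − 1)/(1 − 0.31) = 2.145.
The smallest integer exceeding 2.145 is 3.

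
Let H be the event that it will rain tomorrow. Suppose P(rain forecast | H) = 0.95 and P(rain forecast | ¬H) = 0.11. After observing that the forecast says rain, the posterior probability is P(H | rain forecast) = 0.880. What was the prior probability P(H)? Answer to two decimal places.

P(H) = 0.46

Bayes' rule in odds form gives O(H|E) = O(H)·[P(E|H)/P(E|¬H)], hence O(H) = O(H|E)/LR.
Posterior odds = 0.880/(1−0.880) = 7.3333. LR = 0.95/0.11 = 8.6364.
Prior odds = 7.3333/8.6364 = 0.8491, so P(H) = 0.8491/(1+0.8491) ≈ 0.46.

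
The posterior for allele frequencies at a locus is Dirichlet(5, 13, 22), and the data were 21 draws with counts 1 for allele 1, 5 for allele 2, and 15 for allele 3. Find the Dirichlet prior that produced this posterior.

For a Dirichlet(α) prior with multinomial counts c, the posterior is Dirichlet(α + c) componentwise.
Subtract each count from the matching posterior parameter: 5−1=4, 13−5=8, 22−15=7.

Dirichlet(4, 8, 7)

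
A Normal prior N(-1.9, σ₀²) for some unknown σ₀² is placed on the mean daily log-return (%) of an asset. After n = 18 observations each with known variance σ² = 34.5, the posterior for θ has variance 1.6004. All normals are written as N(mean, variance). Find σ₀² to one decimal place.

Posterior precision equals prior precision plus data precision: 1/σ_n² = 1/σ₀² + n/σ².
So 1/σ₀² = 1/1.6004 − 18/34.5 = 0.624844 − 0.521739 = 0.103105.
Hence σ₀² = 1/0.103105 ≈ 9.7.

σ₀² = 9.7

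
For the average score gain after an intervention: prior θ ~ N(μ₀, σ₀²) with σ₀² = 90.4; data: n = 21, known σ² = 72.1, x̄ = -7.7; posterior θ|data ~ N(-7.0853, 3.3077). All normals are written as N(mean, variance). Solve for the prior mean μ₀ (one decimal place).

μ₀ = 9.1

The posterior mean is a precision-weighted average: μ_n = (τ₀μ₀ + τ_data·x̄)/(τ₀+τ_data), with τ₀=1/σ₀² and τ_data=n/σ².
Here τ₀ = 1/90.4 = 0.011062 and τ_data = 21/72.1 = 0.291262, so τ_n = 0.302324.
Rearranging for μ₀: μ₀ = (μ_n·τ_n − τ_data·x̄)/τ₀ = (-7.0853·0.302324 − 0.291262·-7.7) / 0.011062 = 0.100661/0.011062 ≈ 9.1.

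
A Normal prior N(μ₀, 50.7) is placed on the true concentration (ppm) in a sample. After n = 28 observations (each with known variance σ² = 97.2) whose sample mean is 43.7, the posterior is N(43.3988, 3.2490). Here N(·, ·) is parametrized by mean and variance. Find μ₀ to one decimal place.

μ₀ = 39.0

The posterior mean is a precision-weighted average: μ_n = (τ₀μ₀ + τ_data·x̄)/(τ₀+τ_data), with τ₀=1/σ₀² and τ_data=n/σ².
Here τ₀ = 1/50.7 = 0.019724 and τ_data = 28/97.2 = 0.288066, so τ_n = 0.307790.
Rearranging for μ₀: μ₀ = (μ_n·τ_n − τ_data·x̄)/τ₀ = (43.3988·0.307790 − 0.288066·43.7) / 0.019724 = 0.769232/0.019724 ≈ 39.0.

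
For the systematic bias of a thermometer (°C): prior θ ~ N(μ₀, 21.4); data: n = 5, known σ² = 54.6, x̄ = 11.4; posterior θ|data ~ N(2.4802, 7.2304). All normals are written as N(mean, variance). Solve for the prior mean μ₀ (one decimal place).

μ₀ = -15.0

The posterior mean is a precision-weighted average: μ_n = (τ₀μ₀ + τ_data·x̄)/(τ₀+τ_data), with τ₀=1/σ₀² and τ_data=n/σ².
Here τ₀ = 1/21.4 = 0.046729 and τ_data = 5/54.6 = 0.091575, so τ_n = 0.138304.
Rearranging for μ₀: μ₀ = (μ_n·τ_n − τ_data·x̄)/τ₀ = (2.4802·0.138304 − 0.091575·11.4) / 0.046729 = -0.700933/0.046729 ≈ -15.0.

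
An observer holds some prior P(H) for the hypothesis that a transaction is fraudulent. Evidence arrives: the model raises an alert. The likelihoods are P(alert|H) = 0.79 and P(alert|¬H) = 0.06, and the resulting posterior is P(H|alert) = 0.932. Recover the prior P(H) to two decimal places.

Bayes' rule in odds form gives O(H|E) = O(H)·[P(E|H)/P(E|¬H)], hence O(H) = O(H|E)/LR.
Posterior odds = 0.932/(1−0.932) = 13.7059. LR = 0.79/0.06 = 13.1667.
Prior odds = 13.7059/13.1667 = 1.0410, so P(H) = 1.0410/(1+1.0410) ≈ 0.51.

P(H) = 0.51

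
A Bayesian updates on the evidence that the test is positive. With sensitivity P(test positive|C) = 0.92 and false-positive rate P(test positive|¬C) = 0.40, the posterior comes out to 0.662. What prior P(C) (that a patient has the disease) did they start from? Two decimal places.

In odds form, posterior odds = prior odds × likelihood ratio, so prior odds = posterior odds ÷ LR.
Posterior odds = 0.662/(1−0.662) = 1.9586. LR = 0.92/0.40 = 2.3000.
Prior odds = 1.9586/2.3000 = 0.8516, so P(C) = 0.8516/(1+0.8516) ≈ 0.46.

P(C) = 0.46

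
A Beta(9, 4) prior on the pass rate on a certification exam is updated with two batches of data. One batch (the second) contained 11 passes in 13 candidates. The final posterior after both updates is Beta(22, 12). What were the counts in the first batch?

Because Beta–binomial updating is additive in the counts, the combined data contributed (α_post−α_prior, β_post−β_prior) successes and failures.
Total across both batches: 22−9=13 passes, 12−4=8 failures.
Subtract the second batch: 13−11=2 passes and 8−2=6 failures.

2 passes and 6 failures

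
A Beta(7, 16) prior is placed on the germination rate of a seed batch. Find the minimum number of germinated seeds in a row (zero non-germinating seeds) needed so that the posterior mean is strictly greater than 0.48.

After k germinated seeds and 0 non-germinating seeds the posterior is Beta(7+k, 16), with mean (7+k)/(7+16+k).
Set (7+k)/(23+k) > 0.48 and solve: k > (0.48·23 − 7)/(1 − 0.48) = 7.769.
The smallest integer exceeding 7.769 is 8, and checking k=8: (15)/(31) = 0.4839 > 0.48.

k = 8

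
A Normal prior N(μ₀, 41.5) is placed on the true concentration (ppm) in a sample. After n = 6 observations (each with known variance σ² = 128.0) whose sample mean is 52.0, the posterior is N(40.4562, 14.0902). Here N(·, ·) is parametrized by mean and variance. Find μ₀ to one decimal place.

μ₀ = 18.0

The posterior mean is a precision-weighted average: μ_n = (τ₀μ₀ + τ_data·x̄)/(τ₀+τ_data), with τ₀=1/σ₀² and τ_data=n/σ².
Here τ₀ = 1/41.5 = 0.024096 and τ_data = 6/128.0 = 0.046875, so τ_n = 0.070971.
Rearranging for μ₀: μ₀ = (μ_n·τ_n − τ_data·x̄)/τ₀ = (40.4562·0.070971 − 0.046875·52.0) / 0.024096 = 0.433717/0.024096 ≈ 18.0.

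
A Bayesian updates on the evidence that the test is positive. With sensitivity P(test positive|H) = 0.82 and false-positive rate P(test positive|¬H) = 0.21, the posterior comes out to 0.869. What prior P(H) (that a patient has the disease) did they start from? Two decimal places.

Bayes' rule in odds form gives O(H|E) = O(H)·[P(E|H)/P(E|¬H)], hence O(H) = O(H|E)/LR.
Posterior odds = 0.869/(1−0.869) = 6.6336. LR = 0.82/0.21 = 3.9048.
Prior odds = 6.6336/3.9048 = 1.6988, so P(H) = 1.6988/(1+1.6988) ≈ 0.63.

P(H) = 0.63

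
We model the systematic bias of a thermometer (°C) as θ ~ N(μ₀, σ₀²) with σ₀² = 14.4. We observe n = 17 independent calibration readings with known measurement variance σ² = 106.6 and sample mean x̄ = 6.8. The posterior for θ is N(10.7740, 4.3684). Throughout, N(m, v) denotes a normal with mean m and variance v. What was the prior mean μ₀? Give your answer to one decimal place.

μ₀ = 19.9

With known observation variance, the Normal–Normal posterior has precision τ_n = τ₀ + n/σ² and mean μ_n = (τ₀μ₀ + (n/σ²)x̄)/τ_n.
Here τ₀ = 1/14.4 = 0.069444 and τ_data = 17/106.6 = 0.159475, so τ_n = 0.228919.
Rearranging for μ₀: μ₀ = (μ_n·τ_n − τ_data·x̄)/τ₀ = (10.7740·0.228919 − 0.159475·6.8) / 0.069444 = 1.381943/0.069444 ≈ 19.9.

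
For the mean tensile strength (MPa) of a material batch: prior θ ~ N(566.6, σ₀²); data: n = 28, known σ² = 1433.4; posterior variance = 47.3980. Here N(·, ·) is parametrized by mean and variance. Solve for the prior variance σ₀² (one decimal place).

For the Normal–Normal model with known σ², precisions add: τ_n = τ₀ + n/σ².
So 1/σ₀² = 1/47.3980 − 28/1433.4 = 0.021098 − 0.019534 = 0.001564.
Hence σ₀² = 1/0.001564 ≈ 639.4.

σ₀² = 639.4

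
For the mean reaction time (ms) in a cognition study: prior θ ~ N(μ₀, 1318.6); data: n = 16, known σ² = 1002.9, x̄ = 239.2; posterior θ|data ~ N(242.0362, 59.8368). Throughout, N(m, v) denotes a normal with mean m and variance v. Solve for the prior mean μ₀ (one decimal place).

μ₀ = 301.7

With known observation variance, the Normal–Normal posterior has precision τ_n = τ₀ + n/σ² and mean μ_n = (τ₀μ₀ + (n/σ²)x̄)/τ_n.
Here τ₀ = 1/1318.6 = 0.000758 and τ_data = 16/1002.9 = 0.015954, so τ_n = 0.016712.
Rearranging for μ₀: μ₀ = (μ_n·τ_n − τ_data·x̄)/τ₀ = (242.0362·0.016712 − 0.015954·239.2) / 0.000758 = 0.228712/0.000758 ≈ 301.7.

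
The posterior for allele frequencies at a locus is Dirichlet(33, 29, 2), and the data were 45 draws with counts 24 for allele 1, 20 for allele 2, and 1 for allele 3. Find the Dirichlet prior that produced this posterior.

Dirichlet(9, 9, 1)

For a Dirichlet(α) prior with multinomial counts c, the posterior is Dirichlet(α + c) componentwise.
Subtract each count from the matching posterior parameter: 33−24=9, 29−20=9, 2−1=1.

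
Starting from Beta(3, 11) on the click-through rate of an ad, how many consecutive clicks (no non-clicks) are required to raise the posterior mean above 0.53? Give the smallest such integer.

k = 10

After k clicks and 0 non-clicks the posterior is Beta(3+k, 11), with mean (3+k)/(3+11+k).
Set (3+k)/(14+k) > 0.53 and solve: k > (0.53·14 − 3)/(1 − 0.53) = 9.404.
The smallest integer exceeding 9.404 is 10.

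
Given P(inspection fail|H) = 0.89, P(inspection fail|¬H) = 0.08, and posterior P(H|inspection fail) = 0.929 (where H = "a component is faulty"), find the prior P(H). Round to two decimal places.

Bayes' rule in odds form gives O(H|E) = O(H)·[P(E|H)/P(E|¬H)], hence O(H) = O(H|E)/LR.
Posterior odds = 0.929/(1−0.929) = 13.0845. LR = 0.89/0.08 = 11.1250.
Prior odds = 13.0845/11.1250 = 1.1761, so P(H) = 1.1761/(1+1.1761) ≈ 0.54.

P(H) = 0.54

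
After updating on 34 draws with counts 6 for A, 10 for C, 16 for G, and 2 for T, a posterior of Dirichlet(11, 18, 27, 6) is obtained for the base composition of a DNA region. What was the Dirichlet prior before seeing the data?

Dirichlet(5, 8, 11, 4)

For a Dirichlet(α) prior with multinomial counts c, the posterior is Dirichlet(α + c) componentwise.
Subtract each count from the matching posterior parameter: 11−6=5, 18−10=8, 27−16=11, 6−2=4.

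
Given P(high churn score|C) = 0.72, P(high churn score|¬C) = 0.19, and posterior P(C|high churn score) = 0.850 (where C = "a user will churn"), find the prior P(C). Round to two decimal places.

P(C) = 0.60

In odds form, posterior odds = prior odds × likelihood ratio, so prior odds = posterior odds ÷ LR.
Posterior odds = 0.850/(1−0.850) = 5.6667. LR = 0.72/0.19 = 3.7895.
Prior odds = 5.6667/3.7895 = 1.4954, so P(C) = 1.4954/(1+1.4954) ≈ 0.60.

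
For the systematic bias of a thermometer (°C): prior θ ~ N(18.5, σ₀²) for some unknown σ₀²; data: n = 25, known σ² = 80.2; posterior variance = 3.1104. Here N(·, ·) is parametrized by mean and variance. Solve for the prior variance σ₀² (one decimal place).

σ₀² = 102.2

Posterior precision equals prior precision plus data precision: 1/σ_n² = 1/σ₀² + n/σ².
So 1/σ₀² = 1/3.1104 − 25/80.2 = 0.321502 − 0.311721 = 0.009781.
Hence σ₀² = 1/0.009781 ≈ 102.2.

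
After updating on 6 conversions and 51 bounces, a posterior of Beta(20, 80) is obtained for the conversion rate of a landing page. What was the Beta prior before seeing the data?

Beta(14, 29)

Under Beta–binomial conjugacy the posterior parameters are (a+s, b+f).
Subtract the data counts: 20−6=14, 80−51=29.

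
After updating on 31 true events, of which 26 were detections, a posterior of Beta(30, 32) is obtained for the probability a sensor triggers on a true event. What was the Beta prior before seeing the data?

Beta is conjugate to the binomial likelihood: posterior = Beta(a+s, b+f).
So a = 30 − 26 = 4 and b = 32 − 5 = 27.

Beta(4, 27)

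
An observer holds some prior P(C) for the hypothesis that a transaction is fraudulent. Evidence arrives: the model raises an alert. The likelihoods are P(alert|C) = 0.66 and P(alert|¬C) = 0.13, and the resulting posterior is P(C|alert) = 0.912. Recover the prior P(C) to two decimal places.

In odds form, posterior odds = prior odds × likelihood ratio, so prior odds = posterior odds ÷ LR.
Posterior odds = 0.912/(1−0.912) = 10.3636. LR = 0.66/0.13 = 5.0769.
Prior odds = 10.3636/5.0769 = 2.0413, so P(C) = 2.0413/(1+2.0413) ≈ 0.67.

P(C) = 0.67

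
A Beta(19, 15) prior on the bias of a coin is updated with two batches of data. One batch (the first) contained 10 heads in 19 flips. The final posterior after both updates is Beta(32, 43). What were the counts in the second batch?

3 heads and 19 tails

Sequential conjugate updates are equivalent to a single update on the pooled data, so total successes = posterior α − prior α and total failures = posterior β − prior β.
Total across both batches: 32−19=13 heads, 43−15=28 tails.
Subtract the first batch: 13−10=3 heads and 28−9=19 tails.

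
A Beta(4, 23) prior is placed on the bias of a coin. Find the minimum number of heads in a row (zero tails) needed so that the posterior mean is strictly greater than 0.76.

k = 69

After k heads and 0 tails the posterior is Beta(4+k, 23), with mean (4+k)/(4+23+k).
Set (4+k)/(27+k) > 0.76 and solve: k > (0.76·27 − 4)/(1 − 0.76) = 68.833.
The smallest integer exceeding 68.833 is 69.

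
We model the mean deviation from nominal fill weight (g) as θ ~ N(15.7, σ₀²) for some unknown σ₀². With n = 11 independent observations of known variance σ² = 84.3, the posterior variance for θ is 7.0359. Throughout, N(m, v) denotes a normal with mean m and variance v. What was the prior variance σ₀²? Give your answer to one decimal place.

σ₀² = 85.9

For the Normal–Normal model with known σ², precisions add: τ_n = τ₀ + n/σ².
So 1/σ₀² = 1/7.0359 − 11/84.3 = 0.142128 − 0.130486 = 0.011642.
Hence σ₀² = 1/0.011642 ≈ 85.9.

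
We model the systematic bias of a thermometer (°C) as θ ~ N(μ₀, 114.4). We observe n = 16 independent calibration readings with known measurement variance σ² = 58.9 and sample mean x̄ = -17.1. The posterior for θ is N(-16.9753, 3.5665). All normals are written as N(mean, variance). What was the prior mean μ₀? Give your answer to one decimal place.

μ₀ = -13.1

With known observation variance, the Normal–Normal posterior has precision τ_n = τ₀ + n/σ² and mean μ_n = (τ₀μ₀ + (n/σ²)x̄)/τ_n.
Here τ₀ = 1/114.4 = 0.008741 and τ_data = 16/58.9 = 0.271647, so τ_n = 0.280388.
Rearranging for μ₀: μ₀ = (μ_n·τ_n − τ_data·x̄)/τ₀ = (-16.9753·0.280388 − 0.271647·-17.1) / 0.008741 = -0.114507/0.008741 ≈ -13.1.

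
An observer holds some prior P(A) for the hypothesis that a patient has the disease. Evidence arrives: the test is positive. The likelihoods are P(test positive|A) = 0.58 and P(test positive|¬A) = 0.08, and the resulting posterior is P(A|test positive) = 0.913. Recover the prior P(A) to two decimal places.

P(A) = 0.59

In odds form, posterior odds = prior odds × likelihood ratio, so prior odds = posterior odds ÷ LR.
Posterior odds = 0.913/(1−0.913) = 10.4943. LR = 0.58/0.08 = 7.2500.
Prior odds = 10.4943/7.2500 = 1.4475, so P(A) = 1.4475/(1+1.4475) ≈ 0.59.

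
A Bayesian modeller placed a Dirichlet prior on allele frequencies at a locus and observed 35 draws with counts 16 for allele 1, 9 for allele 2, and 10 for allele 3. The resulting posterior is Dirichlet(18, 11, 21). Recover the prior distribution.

Dirichlet(2, 2, 11)

For a Dirichlet(α) prior with multinomial counts c, the posterior is Dirichlet(α + c) componentwise.
Subtract each count from the matching posterior parameter: 18−16=2, 11−9=2, 21−10=11.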